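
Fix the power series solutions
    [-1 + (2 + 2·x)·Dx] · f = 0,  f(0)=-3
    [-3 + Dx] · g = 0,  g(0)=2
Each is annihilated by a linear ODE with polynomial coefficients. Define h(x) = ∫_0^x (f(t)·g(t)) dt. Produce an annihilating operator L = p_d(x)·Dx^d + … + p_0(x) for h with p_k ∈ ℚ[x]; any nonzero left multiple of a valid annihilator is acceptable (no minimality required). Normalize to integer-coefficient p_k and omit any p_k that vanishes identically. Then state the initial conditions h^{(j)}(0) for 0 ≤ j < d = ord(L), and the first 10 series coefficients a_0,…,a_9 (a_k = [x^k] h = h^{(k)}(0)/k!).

L = (-7 - 6·x)·Dx + (2 + 2·x)·Dx^2  (order 2).
h: a_k = 0, -6, -21/2, -47/4, -309/32, -2001/320, -4277/1280, -27189/17920, -171999/286720, -17141/81920, …
ICs: h(0) = 0, h′(0) = -6.

f: a_k = -3, -3/2, 3/8, -3/16, 15/128, -21/256, 63/1024, -99/2048, 1287/32768, -2145/65536, …
g: a_k = 2, 6, 9, 9, 27/4, 81/20, 81/40, 243/280, 729/2240, 243/2240, …
Product ⇒ symmetric product L₀, ord ≤ 1.
h=∫h₀ ⇒ L = L₀·Dx.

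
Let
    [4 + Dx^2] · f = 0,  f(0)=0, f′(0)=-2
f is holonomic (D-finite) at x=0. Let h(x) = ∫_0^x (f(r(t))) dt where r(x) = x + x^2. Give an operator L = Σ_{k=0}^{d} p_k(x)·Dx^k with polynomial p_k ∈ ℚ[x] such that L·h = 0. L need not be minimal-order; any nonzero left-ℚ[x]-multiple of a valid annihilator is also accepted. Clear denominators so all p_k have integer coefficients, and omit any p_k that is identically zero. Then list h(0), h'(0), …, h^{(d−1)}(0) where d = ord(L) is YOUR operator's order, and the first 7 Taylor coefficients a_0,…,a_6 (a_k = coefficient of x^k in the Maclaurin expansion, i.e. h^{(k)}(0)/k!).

L = (4 + 24·x + 48·x^2 + 32·x^3)·Dx - 2·Dx^2 + (1 + 2·x)·Dx^3  (order 3).
h: a_k = 0, 0, -1, -2/3, 1/3, 4/5, 28/45, …
ICs: h(0) = 0, h′(0) = 0, h′′(0) = -2.

f: a_k = 0, -2, 0, 4/3, 0, -4/15, 0, …
Substitute x→r, Dx→(1/r')Dx; clear ⇒ L₀.
h=∫h₀ ⇒ L = L₀·Dx.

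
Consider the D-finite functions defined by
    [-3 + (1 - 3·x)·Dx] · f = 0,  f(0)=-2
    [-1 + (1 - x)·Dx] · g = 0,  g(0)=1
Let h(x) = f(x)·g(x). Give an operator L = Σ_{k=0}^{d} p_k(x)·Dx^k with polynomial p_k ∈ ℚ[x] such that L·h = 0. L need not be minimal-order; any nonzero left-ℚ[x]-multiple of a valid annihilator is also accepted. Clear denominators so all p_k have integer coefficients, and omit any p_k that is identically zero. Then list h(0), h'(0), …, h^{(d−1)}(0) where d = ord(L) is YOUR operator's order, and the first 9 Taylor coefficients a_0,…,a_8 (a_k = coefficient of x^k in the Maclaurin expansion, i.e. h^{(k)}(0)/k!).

L = (-4 + 6·x) + (1 - 4·x + 3·x^2)·Dx  (order 1).
h: a_k = -2, -8, -26, -80, -242, -728, -2186, -6560, -19682, …
ICs: h(0) = -2.

f: a_k = -2, -6, -18, -54, -162, -486, -1458, -4374, -13122, …
g: a_k = 1, 1, 1, 1, 1, 1, 1, 1, 1, …
Product ⇒ symmetric product L₀, ord ≤ 1.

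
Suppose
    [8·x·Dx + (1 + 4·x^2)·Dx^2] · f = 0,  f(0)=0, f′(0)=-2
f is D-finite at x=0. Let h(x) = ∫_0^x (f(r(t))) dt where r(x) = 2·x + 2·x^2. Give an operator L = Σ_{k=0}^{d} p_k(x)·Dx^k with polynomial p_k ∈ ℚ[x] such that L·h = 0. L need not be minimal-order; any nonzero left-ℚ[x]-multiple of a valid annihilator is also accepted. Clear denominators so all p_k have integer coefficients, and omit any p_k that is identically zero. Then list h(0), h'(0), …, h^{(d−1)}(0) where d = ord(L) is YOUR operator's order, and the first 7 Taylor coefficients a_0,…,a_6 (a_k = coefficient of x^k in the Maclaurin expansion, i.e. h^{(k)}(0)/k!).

f: a_k = 0, -2, 0, 8/3, 0, -32/5, 0, …
h₀=f(r): pull back L_f along r ⇒ L₀.
Integrate: L := L₀·Dx.
L = (-2 + 32·x + 128·x^2 + 192·x^3 + 96·x^4)·Dx^2 + (1 + 2·x + 16·x^2 + 64·x^3 + 80·x^4 + 32·x^5)·Dx^3  (order 3).
h: a_k = 0, 0, -2, -4/3, 16/3, 64/5, -352/15, …
ICs: h(0) = 0, h′(0) = 0, h′′(0) = -4.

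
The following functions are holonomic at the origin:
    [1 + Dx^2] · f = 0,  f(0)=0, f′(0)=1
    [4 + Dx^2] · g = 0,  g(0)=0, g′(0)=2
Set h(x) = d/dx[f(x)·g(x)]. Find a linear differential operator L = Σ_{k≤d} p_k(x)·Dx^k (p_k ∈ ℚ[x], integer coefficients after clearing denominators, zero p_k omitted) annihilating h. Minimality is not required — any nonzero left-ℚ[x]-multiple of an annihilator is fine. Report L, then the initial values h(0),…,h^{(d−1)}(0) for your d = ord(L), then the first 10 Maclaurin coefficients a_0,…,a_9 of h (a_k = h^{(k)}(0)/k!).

f: a_k = 0, 1, 0, -1/6, 0, 1/120, 0, -1/5040, 0, 1/362880, …
g: a_k = 0, 2, 0, -4/3, 0, 4/15, 0, -8/315, 0, 4/2835, …
h₀=f·g: eliminate ⇒ L₀, order ≤ 2·2.
Derive L from L₀ (diff closure).
L = 9 + 10·Dx^2 + Dx^4  (order 4).
h: a_k = 0, 4, 0, -20/3, 0, 91/30, 0, -41/63, 0, 7381/90720, …
ICs: h(0) = 0, h′(0) = 4, h′′(0) = 0, h′′′(0) = -40.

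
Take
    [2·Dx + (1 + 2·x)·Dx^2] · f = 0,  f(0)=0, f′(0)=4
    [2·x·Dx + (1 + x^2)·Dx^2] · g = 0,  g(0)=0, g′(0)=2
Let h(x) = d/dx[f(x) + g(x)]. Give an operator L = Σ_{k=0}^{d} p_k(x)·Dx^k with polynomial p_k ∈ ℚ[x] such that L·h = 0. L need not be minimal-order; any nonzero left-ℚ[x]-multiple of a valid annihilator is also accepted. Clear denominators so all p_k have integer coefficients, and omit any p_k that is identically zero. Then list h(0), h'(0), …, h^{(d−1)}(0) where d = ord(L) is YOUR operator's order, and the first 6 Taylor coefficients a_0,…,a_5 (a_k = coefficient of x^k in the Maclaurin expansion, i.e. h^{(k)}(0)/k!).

f: a_k = 0, 4, -4, 16/3, -8, 64/5, …
g: a_k = 0, 2, 0, -2/3, 0, 2/5, …
L₀ := lclm(L_f,L_g); ord L₀ ≤ 2+2.
Derive L from L₀ (diff closure).
L = (-2 - 12·x + 6·x^2 + 4·x^3) + (-5 - 4·x - 9·x^2 + 12·x^3 + 8·x^4)·Dx + (-1 - x + 2·x^2 + x^3 + 3·x^4 + 2·x^5)·Dx^2  (order 2).
h: a_k = 6, -8, 14, -32, 66, -128, …
ICs: h(0) = 6, h′(0) = -8.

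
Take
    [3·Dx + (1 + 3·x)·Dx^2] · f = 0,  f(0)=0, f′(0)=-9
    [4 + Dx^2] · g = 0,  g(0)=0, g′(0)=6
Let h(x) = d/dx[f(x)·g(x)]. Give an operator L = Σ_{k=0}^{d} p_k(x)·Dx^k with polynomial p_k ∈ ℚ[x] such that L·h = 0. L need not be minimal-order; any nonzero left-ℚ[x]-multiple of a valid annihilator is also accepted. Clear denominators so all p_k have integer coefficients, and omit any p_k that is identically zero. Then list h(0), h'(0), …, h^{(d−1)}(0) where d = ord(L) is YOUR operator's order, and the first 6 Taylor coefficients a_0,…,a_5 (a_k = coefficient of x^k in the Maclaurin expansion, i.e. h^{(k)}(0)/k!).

f: a_k = 0, -9, 27/2, -27, 243/4, -729/5, …
g: a_k = 0, 6, 0, -4, 0, 4/5, …
Sym-product of L_f,L_g gives L₀ (≤ ord 4).
Differentiate: ansatz ord ≤ ord L₀ ⇒ L.
L = (-21880 - 49536·x - 195264·x^2 - 252288·x^3 + 225504·x^4 + 746496·x^5 + 373248·x^6) + (-9384 - 44856·x - 47520·x^2 + 90720·x^3 + 311040·x^4 + 186624·x^5)·Dx + (-6026 - 16344·x - 53892·x^2 - 32832·x^3 + 182736·x^4 + 373248·x^5 + 186624·x^6)·Dx^2 + (-2346 - 11214·x - 11880·x^2 + 22680·x^3 + 77760·x^4 + 46656·x^5)·Dx^3 + (-139 - 990·x - 1269·x^2 + 7560·x^3 + 31590·x^4 + 46656·x^5 + 23328·x^6)·Dx^4  (order 4).
h: a_k = 0, -108, 243, -504, 3105/2, -4644, …
ICs: h(0) = 0, h′(0) = -108, h′′(0) = 486, h′′′(0) = -3024.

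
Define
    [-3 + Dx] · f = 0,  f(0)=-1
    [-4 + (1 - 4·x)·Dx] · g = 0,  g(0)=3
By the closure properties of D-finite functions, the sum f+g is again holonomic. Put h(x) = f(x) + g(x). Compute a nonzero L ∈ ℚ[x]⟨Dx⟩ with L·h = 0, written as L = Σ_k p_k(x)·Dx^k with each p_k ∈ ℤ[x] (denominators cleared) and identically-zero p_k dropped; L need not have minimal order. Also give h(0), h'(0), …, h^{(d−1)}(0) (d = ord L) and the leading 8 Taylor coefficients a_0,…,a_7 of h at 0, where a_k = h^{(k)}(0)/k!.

L = (60 + 144·x) + (-23 - 72·x + 144·x^2)·Dx + (1 + 8·x - 48·x^2)·Dx^2  (order 2).
h: a_k = 2, 9, 87/2, 375/2, 6117/8, 122799/40, 982959/80, 27524877/560, …
ICs: h(0) = 2, h′(0) = 9.

f: a_k = -1, -3, -9/2, -9/2, -27/8, -81/40, -81/80, -243/560, …
g: a_k = 3, 12, 48, 192, 768, 3072, 12288, 49152, …
L₀ := lclm(L_f,L_g); ord L₀ ≤ 1+1.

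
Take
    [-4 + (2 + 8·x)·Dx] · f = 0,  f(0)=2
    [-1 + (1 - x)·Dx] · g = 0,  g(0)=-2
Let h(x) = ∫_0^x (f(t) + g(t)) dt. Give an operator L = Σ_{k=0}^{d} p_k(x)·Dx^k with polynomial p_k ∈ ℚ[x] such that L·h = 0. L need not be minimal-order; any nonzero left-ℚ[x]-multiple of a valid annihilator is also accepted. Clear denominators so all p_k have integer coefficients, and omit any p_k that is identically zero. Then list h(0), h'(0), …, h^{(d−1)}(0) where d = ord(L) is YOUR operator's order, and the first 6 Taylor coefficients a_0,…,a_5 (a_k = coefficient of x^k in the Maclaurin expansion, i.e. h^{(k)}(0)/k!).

f: a_k = 2, 4, -4, 8, -20, 56, …
g: a_k = -2, -2, -2, -2, -2, -2, …
L₀ := lclm(L_f,L_g); ord L₀ ≤ 1+1.
h=∫₀ˣh₀: take L = L₀·Dx.
L = (8 + 12·x)·Dx + (-6 - 8·x - 36·x^2)·Dx^2 + (-1 + 3·x + 22·x^2 - 24·x^3)·Dx^3  (order 3).
h: a_k = 0, 0, 1, -2, 3/2, -22/5, …
ICs: h(0) = 0, h′(0) = 0, h′′(0) = 2.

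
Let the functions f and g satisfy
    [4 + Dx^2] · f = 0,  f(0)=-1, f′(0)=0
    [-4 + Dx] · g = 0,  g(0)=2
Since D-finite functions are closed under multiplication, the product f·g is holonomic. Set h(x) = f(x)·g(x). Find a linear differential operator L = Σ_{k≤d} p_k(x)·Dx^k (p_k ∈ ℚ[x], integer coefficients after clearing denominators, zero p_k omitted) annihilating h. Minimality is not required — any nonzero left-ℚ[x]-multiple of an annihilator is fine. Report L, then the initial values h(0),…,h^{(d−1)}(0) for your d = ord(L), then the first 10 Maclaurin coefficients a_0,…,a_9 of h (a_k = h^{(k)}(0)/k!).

f: a_k = -1, 0, 2, 0, -2/3, 0, 4/45, 0, -2/315, 0, …
g: a_k = 2, 8, 16, 64/3, 64/3, 256/15, 512/45, 2048/315, 1024/315, 4096/2835, …
L₀ := L_f ⊗_s L_g (sym. prod.), ord ≤ 2.
L = 20 - 8·Dx + Dx^2  (order 2).
h: a_k = -2, -8, -12, -16/3, 28/3, 304/15, 104/5, 4448/315, 2108/315, 5744/2835, …
ICs: h(0) = -2, h′(0) = -8.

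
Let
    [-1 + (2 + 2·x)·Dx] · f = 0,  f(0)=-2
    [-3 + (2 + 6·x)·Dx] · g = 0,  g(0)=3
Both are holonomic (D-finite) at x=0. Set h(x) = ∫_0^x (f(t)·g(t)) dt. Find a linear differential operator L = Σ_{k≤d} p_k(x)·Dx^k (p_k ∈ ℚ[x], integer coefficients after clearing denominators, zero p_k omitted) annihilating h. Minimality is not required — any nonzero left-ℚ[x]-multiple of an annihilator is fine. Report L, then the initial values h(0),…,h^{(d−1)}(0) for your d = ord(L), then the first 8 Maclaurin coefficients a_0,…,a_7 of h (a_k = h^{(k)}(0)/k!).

f: a_k = -2, -1, 1/4, -1/8, 5/64, -7/128, 21/512, -33/1024, …
g: a_k = 3, 9/2, -27/8, 81/16, -1215/128, 5103/256, -45927/1024, 216513/2048, …
L₀ := L_f ⊗_s L_g (sym. prod.), ord ≤ 1.
Integrate: L := L₀·Dx.
L = (-2 - 3·x)·Dx + (1 + 4·x + 3·x^2)·Dx^2  (order 2).
h: a_k = 0, -6, -6, 1, -3/2, 51/20, -19/4, 531/56, …
ICs: h(0) = 0, h′(0) = -6.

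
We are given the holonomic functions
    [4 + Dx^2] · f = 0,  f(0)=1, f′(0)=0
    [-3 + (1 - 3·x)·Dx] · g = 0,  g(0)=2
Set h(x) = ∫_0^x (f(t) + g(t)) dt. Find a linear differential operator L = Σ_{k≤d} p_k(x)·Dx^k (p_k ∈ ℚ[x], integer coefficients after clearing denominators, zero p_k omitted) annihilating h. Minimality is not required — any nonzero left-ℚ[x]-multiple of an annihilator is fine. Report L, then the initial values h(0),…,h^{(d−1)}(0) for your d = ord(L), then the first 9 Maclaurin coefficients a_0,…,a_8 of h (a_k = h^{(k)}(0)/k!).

f: a_k = 1, 0, -2, 0, 2/3, 0, -4/45, 0, 2/315, …
g: a_k = 2, 6, 18, 54, 162, 486, 1458, 4374, 13122, …
f+g: L₀ = lclm(L_f,L_g), ord ≤ 2+1.
Integrate: L := L₀·Dx.
L = (-348 + 144·x - 216·x^2)·Dx + (44 - 180·x + 216·x^2 - 216·x^3)·Dx^2 + (-87 + 36·x - 54·x^2)·Dx^3 + (11 - 45·x + 54·x^2 - 54·x^3)·Dx^4  (order 4).
h: a_k = 0, 3, 3, 16/3, 27/2, 488/15, 81, 65606/315, 2187/4, …
ICs: h(0) = 0, h′(0) = 3, h′′(0) = 6, h′′′(0) = 32.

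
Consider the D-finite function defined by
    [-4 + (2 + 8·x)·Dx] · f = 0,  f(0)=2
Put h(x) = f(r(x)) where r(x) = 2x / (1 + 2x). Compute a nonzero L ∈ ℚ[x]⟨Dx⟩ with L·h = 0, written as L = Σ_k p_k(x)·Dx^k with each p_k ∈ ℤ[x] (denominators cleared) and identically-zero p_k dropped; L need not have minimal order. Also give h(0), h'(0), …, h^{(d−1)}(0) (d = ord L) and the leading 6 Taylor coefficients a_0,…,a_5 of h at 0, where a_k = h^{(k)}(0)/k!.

L = -4 + (1 + 12·x + 20·x^2)·Dx  (order 1).
h: a_k = 2, 8, -32, 160, -960, 6528, …
ICs: h(0) = 2.

f: a_k = 2, 4, -4, 8, -20, 56, …
h₀=f(r): pull back L_f along r ⇒ L₀.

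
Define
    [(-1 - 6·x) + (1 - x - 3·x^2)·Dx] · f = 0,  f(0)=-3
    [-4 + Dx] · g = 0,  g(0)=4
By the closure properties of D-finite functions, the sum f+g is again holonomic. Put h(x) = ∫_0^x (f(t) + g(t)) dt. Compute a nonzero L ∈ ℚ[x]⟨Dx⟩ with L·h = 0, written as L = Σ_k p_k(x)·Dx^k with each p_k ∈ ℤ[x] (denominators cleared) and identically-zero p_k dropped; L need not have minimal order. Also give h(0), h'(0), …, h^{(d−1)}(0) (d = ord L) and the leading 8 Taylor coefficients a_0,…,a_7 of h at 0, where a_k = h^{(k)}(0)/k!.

L = (-16 + 8·x - 360·x^2 - 288·x^3)·Dx + (-8 + 50·x + 134·x^2 - 96·x^3 - 144·x^4)·Dx^2 + (3 - 13·x - 11·x^2 + 42·x^3 + 36·x^4)·Dx^3  (order 3).
h: a_k = 0, 1, 13/2, 20/3, 65/12, -43/15, -644/45, -12071/315, …
ICs: h(0) = 0, h′(0) = 1, h′′(0) = 13.

f: a_k = -3, -3, -12, -21, -57, -120, -291, -651, …
g: a_k = 4, 16, 32, 128/3, 128/3, 512/15, 1024/45, 4096/315, …
h₀=f+g: left-lcm gives L₀, ord ≤ 2.
h=∫₀ˣh₀: take L = L₀·Dx.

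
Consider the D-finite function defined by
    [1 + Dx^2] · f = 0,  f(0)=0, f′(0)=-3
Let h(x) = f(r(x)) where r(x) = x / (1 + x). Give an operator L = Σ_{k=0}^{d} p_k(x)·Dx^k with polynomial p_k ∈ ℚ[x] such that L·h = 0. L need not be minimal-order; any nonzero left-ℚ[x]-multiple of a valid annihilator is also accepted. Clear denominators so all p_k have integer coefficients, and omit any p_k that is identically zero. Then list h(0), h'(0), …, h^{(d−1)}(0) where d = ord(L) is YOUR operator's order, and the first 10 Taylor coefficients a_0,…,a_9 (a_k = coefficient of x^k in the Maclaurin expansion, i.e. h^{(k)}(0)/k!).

L = 1 + (2 + 6·x + 6·x^2 + 2·x^3)·Dx + (1 + 4·x + 6·x^2 + 4·x^3 + x^4)·Dx^2  (order 2).
h: a_k = 0, -3, 3, -5/2, 3/2, -1/40, -15/8, 6931/1680, -1591/240, 224179/24192, …
ICs: h(0) = 0, h′(0) = -3.

f: a_k = 0, -3, 0, 1/2, 0, -1/40, 0, 1/1680, 0, -1/120960, …
Substitute x→r, Dx→(1/r')Dx; clear ⇒ L₀.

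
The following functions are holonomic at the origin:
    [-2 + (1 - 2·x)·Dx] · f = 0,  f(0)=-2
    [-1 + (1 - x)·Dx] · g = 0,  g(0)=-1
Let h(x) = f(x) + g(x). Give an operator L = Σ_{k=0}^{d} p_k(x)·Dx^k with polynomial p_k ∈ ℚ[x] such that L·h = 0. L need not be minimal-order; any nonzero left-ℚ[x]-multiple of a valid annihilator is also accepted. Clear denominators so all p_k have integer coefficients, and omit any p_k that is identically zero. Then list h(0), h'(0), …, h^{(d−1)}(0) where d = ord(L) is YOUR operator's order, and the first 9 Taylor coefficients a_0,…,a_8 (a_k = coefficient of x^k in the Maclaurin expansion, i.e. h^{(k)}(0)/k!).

L = -4 + (6 - 8·x)·Dx + (-1 + 3·x - 2·x^2)·Dx^2  (order 2).
h: a_k = -3, -5, -9, -17, -33, -65, -129, -257, -513, …
ICs: h(0) = -3, h′(0) = -5.

f: a_k = -2, -4, -8, -16, -32, -64, -128, -256, -512, …
g: a_k = -1, -1, -1, -1, -1, -1, -1, -1, -1, …
h₀=f+g: left-lcm gives L₀, ord ≤ 2.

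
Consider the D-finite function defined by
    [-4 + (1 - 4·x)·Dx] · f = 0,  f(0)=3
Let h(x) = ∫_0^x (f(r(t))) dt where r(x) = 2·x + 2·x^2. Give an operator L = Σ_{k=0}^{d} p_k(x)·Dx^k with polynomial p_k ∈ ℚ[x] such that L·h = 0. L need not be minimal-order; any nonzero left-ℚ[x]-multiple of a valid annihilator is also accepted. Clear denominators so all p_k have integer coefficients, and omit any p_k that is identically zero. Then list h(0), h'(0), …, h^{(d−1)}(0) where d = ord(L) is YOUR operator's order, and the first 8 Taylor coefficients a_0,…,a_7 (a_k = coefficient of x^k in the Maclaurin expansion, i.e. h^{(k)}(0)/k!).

f: a_k = 3, 12, 48, 192, 768, 3072, 12288, 49152, …
Substitute x→r, Dx→(1/r')Dx; clear ⇒ L₀.
∫: right-multiply L₀ by Dx.
L = (8 + 16·x)·Dx + (-1 + 8·x + 8·x^2)·Dx^2  (order 2).
h: a_k = 0, 3, 12, 72, 480, 17088/5, 25344, 1353216/7, …
ICs: h(0) = 0, h′(0) = 3.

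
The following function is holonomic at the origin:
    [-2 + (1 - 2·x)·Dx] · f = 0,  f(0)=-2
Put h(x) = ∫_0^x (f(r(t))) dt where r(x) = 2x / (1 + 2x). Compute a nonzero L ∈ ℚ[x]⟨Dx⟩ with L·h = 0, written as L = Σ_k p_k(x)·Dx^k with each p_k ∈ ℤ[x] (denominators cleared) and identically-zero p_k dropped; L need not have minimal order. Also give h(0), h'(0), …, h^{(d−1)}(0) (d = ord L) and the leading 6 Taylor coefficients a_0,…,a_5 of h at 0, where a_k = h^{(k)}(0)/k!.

f: a_k = -2, -4, -8, -16, -32, -64, …
L₀ from L_f via x↦r, Dx↦r'^{-1}Dx.
h=∫h₀ ⇒ L = L₀·Dx.
L = 4·Dx + (-1 + 4·x^2)·Dx^2  (order 2).
h: a_k = 0, -2, -4, -16/3, -8, -64/5, …
ICs: h(0) = 0, h′(0) = -2.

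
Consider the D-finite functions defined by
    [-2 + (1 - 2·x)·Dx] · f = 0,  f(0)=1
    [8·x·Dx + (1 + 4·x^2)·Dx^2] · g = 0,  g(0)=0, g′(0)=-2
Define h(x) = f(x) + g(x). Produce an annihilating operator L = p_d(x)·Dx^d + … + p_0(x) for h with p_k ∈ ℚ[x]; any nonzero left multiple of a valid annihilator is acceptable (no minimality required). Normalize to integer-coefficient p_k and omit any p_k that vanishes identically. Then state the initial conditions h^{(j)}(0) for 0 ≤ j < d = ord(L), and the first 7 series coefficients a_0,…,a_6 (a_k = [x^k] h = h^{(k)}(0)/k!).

f: a_k = 1, 2, 4, 8, 16, 32, 64, …
g: a_k = 0, -2, 0, 8/3, 0, -32/5, 0, …
Sum ⇒ L₀ = lclm(L_f,L_g) in ℚ(x)⟨Dx⟩.
L = (-8 + 64·x + 96·x^2)·Dx + (8 - 8·x + 32·x^2 + 96·x^3)·Dx^2 + (-1 + 16·x^4)·Dx^3  (order 3).
h: a_k = 1, 0, 4, 32/3, 16, 128/5, 64, …
ICs: h(0) = 1, h′(0) = 0, h′′(0) = 8.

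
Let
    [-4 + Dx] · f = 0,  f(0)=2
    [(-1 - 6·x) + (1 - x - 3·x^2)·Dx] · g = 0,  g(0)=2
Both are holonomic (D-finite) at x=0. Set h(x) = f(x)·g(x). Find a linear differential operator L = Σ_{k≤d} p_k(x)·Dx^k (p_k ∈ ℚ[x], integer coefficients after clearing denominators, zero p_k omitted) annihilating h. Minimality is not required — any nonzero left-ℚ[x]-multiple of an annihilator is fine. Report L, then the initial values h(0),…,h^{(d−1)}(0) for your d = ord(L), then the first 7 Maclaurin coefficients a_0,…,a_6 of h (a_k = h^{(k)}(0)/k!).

f: a_k = 2, 8, 16, 64/3, 64/3, 256/15, 512/45, …
g: a_k = 2, 2, 8, 14, 38, 80, 194, …
L₀ := L_f ⊗_s L_g (sym. prod.), ord ≤ 1.
L = (5 + 2·x - 12·x^2) + (-1 + x + 3·x^2)·Dx  (order 1).
h: a_k = 4, 20, 64, 500/3, 1204/3, 14032/15, 19460/9, …
ICs: h(0) = 4.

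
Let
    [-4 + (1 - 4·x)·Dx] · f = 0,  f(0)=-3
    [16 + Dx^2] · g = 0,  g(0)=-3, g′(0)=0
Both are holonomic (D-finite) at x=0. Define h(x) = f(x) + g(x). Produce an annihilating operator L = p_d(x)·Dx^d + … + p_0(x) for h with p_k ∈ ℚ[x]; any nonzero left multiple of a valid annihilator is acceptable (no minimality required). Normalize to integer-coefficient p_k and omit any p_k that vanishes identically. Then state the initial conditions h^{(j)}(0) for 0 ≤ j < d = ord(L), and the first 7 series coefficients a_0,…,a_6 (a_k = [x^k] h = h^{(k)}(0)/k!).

L = (448 - 512·x + 1024·x^2) + (-48 + 320·x - 768·x^2 + 1024·x^3)·Dx + (28 - 32·x + 64·x^2)·Dx^2 + (-3 + 20·x - 48·x^2 + 64·x^3)·Dx^3  (order 3).
h: a_k = -6, -12, -24, -192, -800, -3072, -184064/15, …
ICs: h(0) = -6, h′(0) = -12, h′′(0) = -48.

f: a_k = -3, -12, -48, -192, -768, -3072, -12288, …
g: a_k = -3, 0, 24, 0, -32, 0, 256/15, …
f+g: L₀ = lclm(L_f,L_g), ord ≤ 1+2.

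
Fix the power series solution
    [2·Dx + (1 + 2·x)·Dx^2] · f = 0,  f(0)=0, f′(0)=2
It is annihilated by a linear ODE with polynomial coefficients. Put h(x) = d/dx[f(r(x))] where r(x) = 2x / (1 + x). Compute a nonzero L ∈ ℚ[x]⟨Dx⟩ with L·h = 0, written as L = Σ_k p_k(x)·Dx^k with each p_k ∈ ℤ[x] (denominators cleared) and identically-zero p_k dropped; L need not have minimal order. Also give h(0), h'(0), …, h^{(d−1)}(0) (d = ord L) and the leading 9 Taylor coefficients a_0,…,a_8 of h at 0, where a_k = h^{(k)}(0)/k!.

f: a_k = 0, 2, -2, 8/3, -4, 32/5, -32/3, 128/7, -32, …
f∘r: x↦r, Dx↦Dx/r' in L_f ⇒ L₀.
h=h₀': d/dx-closure on L₀ ⇒ L.
L = (6 + 10·x) + (1 + 6·x + 5·x^2)·Dx  (order 1).
h: a_k = 4, -24, 124, -624, 3124, -15624, 78124, -390624, 1953124, …
ICs: h(0) = 4.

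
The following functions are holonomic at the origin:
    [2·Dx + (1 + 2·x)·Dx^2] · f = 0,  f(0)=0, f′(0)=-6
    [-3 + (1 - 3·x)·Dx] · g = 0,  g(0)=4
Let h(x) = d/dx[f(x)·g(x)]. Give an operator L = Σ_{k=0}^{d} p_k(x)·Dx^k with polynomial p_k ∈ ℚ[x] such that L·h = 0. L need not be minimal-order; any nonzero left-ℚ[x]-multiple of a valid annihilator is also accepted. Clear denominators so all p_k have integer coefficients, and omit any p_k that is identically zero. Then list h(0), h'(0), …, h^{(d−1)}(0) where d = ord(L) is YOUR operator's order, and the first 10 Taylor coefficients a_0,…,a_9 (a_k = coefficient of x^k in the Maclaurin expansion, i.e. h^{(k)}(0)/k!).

L = 24 + (5 + 30·x)·Dx + (-1 + x + 6·x^2)·Dx^2  (order 2).
h: a_k = -24, -96, -528, -1920, -7584, -132672/5, -472032/5, -11221248/35, -38086752/35, -25305152/7, …
ICs: h(0) = -24, h′(0) = -96.

f: a_k = 0, -6, 6, -8, 12, -96/5, 32, -384/7, 96, -512/3, …
g: a_k = 4, 12, 36, 108, 324, 972, 2916, 8748, 26244, 78732, …
h₀=f·g: eliminate ⇒ L₀, order ≤ 2·1.
Differentiate: ansatz ord ≤ ord L₀ ⇒ L.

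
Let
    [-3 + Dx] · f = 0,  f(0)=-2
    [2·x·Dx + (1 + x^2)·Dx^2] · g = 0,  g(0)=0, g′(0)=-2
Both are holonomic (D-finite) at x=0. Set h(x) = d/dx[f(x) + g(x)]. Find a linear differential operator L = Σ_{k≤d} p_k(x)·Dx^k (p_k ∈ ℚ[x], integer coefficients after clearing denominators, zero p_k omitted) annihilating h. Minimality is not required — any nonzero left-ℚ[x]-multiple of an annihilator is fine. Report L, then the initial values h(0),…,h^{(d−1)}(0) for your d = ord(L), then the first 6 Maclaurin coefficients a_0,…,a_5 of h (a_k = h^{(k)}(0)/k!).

f: a_k = -2, -6, -9, -9, -27/4, -81/20, …
g: a_k = 0, -2, 0, 2/3, 0, -2/5, …
f+g: L₀ = lclm(L_f,L_g), ord ≤ 1+2.
Differentiate: ansatz ord ≤ ord L₀ ⇒ L.
L = (6 - 18·x - 18·x^2 - 18·x^3) + (-11 - 12·x^2 - 9·x^4)·Dx + (3 + 2·x + 6·x^2 + 2·x^3 + 3·x^4)·Dx^2  (order 2).
h: a_k = -8, -18, -25, -27, -89/4, -243/20, …
ICs: h(0) = -8, h′(0) = -18.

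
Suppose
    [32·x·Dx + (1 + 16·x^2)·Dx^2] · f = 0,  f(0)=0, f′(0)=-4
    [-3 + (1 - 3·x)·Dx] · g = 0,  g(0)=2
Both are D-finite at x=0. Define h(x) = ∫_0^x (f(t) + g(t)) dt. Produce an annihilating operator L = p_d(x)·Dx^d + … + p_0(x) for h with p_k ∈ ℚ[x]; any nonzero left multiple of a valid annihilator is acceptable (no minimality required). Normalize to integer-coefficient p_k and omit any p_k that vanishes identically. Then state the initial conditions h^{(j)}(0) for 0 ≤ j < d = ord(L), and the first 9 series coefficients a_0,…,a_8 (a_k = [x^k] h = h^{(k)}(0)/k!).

f: a_k = 0, -4, 0, 64/3, 0, -1024/5, 0, 16384/7, 0, …
g: a_k = 2, 6, 18, 54, 162, 486, 1458, 4374, 13122, …
h₀=f+g: left-lcm gives L₀, ord ≤ 3.
∫: right-multiply L₀ by Dx.
L = (96 - 1152·x - 4608·x^2)·Dx^2 + (-43 + 96·x - 240·x^2 - 4608·x^3)·Dx^3 + (3 + 7·x + 112·x^3 - 768·x^4)·Dx^4  (order 4).
h: a_k = 0, 2, 1, 6, 113/6, 162/5, 703/15, 1458/7, 23501/28, …
ICs: h(0) = 0, h′(0) = 2, h′′(0) = 2, h′′′(0) = 36.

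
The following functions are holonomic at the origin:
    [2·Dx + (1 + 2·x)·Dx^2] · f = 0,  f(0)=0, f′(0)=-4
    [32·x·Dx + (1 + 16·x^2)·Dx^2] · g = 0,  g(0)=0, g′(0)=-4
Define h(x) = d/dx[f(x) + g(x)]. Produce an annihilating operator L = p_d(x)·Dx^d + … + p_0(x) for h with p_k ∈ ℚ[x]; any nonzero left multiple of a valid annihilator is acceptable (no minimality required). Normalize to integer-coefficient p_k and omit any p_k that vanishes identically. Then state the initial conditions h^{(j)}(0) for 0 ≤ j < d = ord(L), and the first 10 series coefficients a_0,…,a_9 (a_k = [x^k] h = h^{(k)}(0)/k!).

L = (-32 - 192·x + 1536·x^2 + 1024·x^3) + (-20 - 64·x + 576·x^2 + 3072·x^3 + 2048·x^4)·Dx + (-1 + 14·x + 32·x^2 + 256·x^3 + 768·x^4 + 512·x^5)·Dx^2  (order 2).
h: a_k = -8, 8, 48, 32, -1088, 128, 16128, 512, -263168, 2048, …
ICs: h(0) = -8, h′(0) = 8.

f: a_k = 0, -4, 4, -16/3, 8, -64/5, 64/3, -256/7, 64, -1024/9, …
g: a_k = 0, -4, 0, 64/3, 0, -1024/5, 0, 16384/7, 0, -262144/9, …
f+g: L₀ = lclm(L_f,L_g), ord ≤ 2+2.
h=h₀': d/dx-closure on L₀ ⇒ L.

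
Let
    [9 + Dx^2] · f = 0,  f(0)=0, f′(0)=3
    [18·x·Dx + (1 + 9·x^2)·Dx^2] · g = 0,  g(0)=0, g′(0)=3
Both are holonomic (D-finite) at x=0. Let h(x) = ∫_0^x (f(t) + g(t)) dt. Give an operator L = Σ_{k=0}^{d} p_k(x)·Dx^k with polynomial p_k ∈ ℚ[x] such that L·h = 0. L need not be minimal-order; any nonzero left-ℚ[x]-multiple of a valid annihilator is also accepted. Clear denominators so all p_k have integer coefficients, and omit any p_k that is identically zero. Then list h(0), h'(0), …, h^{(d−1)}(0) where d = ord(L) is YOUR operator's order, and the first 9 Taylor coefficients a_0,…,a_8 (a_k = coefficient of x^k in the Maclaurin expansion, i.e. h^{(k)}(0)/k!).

L = (-1782·x + 20412·x^3 + 13122·x^5)·Dx^2 + (-9 + 567·x^2 + 6561·x^4 + 6561·x^6)·Dx^3 + (-198·x + 2268·x^3 + 1458·x^5)·Dx^4 + (-1 + 63·x^2 + 729·x^4 + 729·x^6)·Dx^5  (order 5).
h: a_k = 0, 0, 3, 0, -27/8, 0, 135/16, 0, -25029/640, …
ICs: h(0) = 0, h′(0) = 0, h′′(0) = 6, h′′′(0) = 0, h′′′′(0) = -81.

f: a_k = 0, 3, 0, -9/2, 0, 81/40, 0, -243/560, 0, …
g: a_k = 0, 3, 0, -9, 0, 243/5, 0, -2187/7, 0, …
Sum ⇒ L₀ = lclm(L_f,L_g) in ℚ(x)⟨Dx⟩.
h=∫₀ˣh₀: take L = L₀·Dx.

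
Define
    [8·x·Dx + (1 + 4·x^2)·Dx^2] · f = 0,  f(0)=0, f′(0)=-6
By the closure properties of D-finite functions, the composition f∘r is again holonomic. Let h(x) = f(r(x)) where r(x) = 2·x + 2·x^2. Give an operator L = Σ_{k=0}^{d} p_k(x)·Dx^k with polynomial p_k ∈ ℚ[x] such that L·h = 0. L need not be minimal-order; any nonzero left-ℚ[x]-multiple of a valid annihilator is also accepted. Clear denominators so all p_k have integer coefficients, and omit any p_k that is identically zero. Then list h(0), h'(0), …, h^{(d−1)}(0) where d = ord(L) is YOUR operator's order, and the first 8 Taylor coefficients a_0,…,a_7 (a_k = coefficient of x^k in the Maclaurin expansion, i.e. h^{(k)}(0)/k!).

L = (-2 + 32·x + 128·x^2 + 192·x^3 + 96·x^4)·Dx + (1 + 2·x + 16·x^2 + 64·x^3 + 80·x^4 + 32·x^5)·Dx^2  (order 2).
h: a_k = 0, -12, -12, 64, 192, -2112/5, -3008, 6144/7, …
ICs: h(0) = 0, h′(0) = -12.

f: a_k = 0, -6, 0, 8, 0, -96/5, 0, 384/7, …
f∘r: x↦r, Dx↦Dx/r' in L_f ⇒ L₀.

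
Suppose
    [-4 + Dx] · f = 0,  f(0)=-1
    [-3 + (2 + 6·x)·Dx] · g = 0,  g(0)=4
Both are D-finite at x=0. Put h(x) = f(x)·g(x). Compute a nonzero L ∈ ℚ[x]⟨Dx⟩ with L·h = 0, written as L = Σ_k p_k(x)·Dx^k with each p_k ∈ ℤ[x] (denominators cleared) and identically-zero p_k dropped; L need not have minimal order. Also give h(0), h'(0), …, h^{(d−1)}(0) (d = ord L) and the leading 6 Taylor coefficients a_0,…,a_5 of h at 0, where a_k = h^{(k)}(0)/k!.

L = (-11 - 24·x) + (2 + 6·x)·Dx  (order 1).
h: a_k = -4, -22, -103/2, -953/12, -8161/96, -76883/960, …
ICs: h(0) = -4.

f: a_k = -1, -4, -8, -32/3, -32/3, -128/15, …
g: a_k = 4, 6, -9/2, 27/4, -405/32, 1701/64, …
h₀=f·g: eliminate ⇒ L₀, order ≤ 1·1.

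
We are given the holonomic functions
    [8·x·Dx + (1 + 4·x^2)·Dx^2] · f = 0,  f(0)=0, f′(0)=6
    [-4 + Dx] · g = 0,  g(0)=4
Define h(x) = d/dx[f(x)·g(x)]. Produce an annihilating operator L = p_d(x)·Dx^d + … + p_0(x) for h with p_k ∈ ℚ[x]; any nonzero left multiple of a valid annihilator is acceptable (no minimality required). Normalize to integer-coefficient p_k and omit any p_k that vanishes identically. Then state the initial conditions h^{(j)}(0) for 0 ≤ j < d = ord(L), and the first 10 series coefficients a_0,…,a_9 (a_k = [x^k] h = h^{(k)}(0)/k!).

f: a_k = 0, 6, 0, -8, 0, 96/5, 0, -384/7, 0, 512/3, …
g: a_k = 4, 16, 32, 128/3, 128/3, 512/15, 1024/45, 4096/315, 2048/315, 8192/2835, …
h₀=f·g: eliminate ⇒ L₀, order ≤ 2·1.
h=h₀': d/dx-closure on L₀ ⇒ L.
L = (8 - 64·x + 224·x^2 - 256·x^3 + 256·x^4) + (-6 + 24·x - 88·x^2 + 96·x^3 - 128·x^4)·Dx + (1 - 2·x + 8·x^2 - 8·x^3 + 16·x^4)·Dx^2  (order 2).
h: a_k = 24, 192, 480, 512, 384, 1024, 6656/5, -212992/105, -124928/35, 1294336/135, …
ICs: h(0) = 24, h′(0) = 192.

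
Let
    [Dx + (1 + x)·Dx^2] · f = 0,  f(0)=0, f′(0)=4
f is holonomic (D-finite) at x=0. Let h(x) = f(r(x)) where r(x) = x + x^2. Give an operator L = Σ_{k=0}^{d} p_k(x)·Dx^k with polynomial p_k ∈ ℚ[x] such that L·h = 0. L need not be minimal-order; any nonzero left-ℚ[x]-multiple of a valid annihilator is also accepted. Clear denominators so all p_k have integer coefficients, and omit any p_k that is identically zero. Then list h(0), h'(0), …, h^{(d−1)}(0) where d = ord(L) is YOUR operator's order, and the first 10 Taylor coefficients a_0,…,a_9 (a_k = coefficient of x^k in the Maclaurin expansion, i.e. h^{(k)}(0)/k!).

L = (-1 + 2·x + 2·x^2)·Dx + (1 + 3·x + 3·x^2 + 2·x^3)·Dx^2  (order 2).
h: a_k = 0, 4, 2, -8/3, 1, 4/5, -4/3, 4/7, 1/2, -8/9, …
ICs: h(0) = 0, h′(0) = 4.

f: a_k = 0, 4, -2, 4/3, -1, 4/5, -2/3, 4/7, -1/2, 4/9, …
L₀ from L_f via x↦r, Dx↦r'^{-1}Dx.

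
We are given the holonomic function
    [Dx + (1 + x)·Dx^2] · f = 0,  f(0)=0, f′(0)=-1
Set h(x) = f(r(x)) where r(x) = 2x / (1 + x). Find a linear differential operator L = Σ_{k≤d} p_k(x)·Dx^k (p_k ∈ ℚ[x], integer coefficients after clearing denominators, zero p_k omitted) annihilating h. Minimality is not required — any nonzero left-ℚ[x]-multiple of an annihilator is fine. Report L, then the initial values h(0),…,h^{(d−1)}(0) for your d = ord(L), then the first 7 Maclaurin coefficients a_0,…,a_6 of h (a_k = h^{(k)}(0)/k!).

f: a_k = 0, -1, 1/2, -1/3, 1/4, -1/5, 1/6, …
L₀ from L_f via x↦r, Dx↦r'^{-1}Dx.
L = (4 + 6·x)·Dx + (1 + 4·x + 3·x^2)·Dx^2  (order 2).
h: a_k = 0, -2, 4, -26/3, 20, -242/5, 364/3, …
ICs: h(0) = 0, h′(0) = -2.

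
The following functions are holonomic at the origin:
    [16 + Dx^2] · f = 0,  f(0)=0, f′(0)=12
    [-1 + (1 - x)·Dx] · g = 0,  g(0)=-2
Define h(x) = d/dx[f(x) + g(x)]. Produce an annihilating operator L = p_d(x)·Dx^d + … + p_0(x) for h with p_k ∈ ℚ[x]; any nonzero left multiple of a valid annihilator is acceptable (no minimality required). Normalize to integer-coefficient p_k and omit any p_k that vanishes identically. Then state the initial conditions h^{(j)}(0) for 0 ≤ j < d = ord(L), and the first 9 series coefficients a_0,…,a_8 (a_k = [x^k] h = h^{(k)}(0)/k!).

f: a_k = 0, 12, 0, -32, 0, 128/5, 0, -1024/105, 0, …
g: a_k = -2, -2, -2, -2, -2, -2, -2, -2, -2, …
L₀ := lclm(L_f,L_g); ord L₀ ≤ 2+1.
Derive L from L₀ (diff closure).
L = (448 - 512·x + 256·x^2) + (-176 + 432·x - 384·x^2 + 128·x^3)·Dx + (28 - 32·x + 16·x^2)·Dx^2 + (-11 + 27·x - 24·x^2 + 8·x^3)·Dx^3  (order 3).
h: a_k = 10, -4, -102, -8, 118, -12, -1234/15, -16, 158/105, …
ICs: h(0) = 10, h′(0) = -4, h′′(0) = -204.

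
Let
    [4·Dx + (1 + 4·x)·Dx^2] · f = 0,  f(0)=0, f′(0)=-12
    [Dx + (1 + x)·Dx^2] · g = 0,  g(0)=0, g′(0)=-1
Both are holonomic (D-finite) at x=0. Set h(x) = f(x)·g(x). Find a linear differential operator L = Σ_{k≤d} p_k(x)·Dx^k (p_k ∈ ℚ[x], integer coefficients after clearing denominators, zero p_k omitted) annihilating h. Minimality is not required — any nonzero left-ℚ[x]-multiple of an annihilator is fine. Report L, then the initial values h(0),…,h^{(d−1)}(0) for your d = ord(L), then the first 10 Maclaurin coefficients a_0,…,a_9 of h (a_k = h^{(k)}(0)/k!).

L = (136 + 320·x + 256·x^2)·Dx + (290 + 1464·x + 2400·x^2 + 1280·x^3)·Dx^2 + (92 + 740·x + 1992·x^2 + 2240·x^3 + 896·x^4)·Dx^3 + (5 + 58·x + 245·x^2 + 464·x^3 + 400·x^4 + 128·x^5)·Dx^4  (order 4).
h: a_k = 0, 0, 12, -30, 80, -235, 11102/15, -2442, 291096/35, -1217039/42, …
ICs: h(0) = 0, h′(0) = 0, h′′(0) = 24, h′′′(0) = -180.

f: a_k = 0, -12, 24, -64, 192, -3072/5, 2048, -49152/7, 24576, -262144/3, …
g: a_k = 0, -1, 1/2, -1/3, 1/4, -1/5, 1/6, -1/7, 1/8, -1/9, …
Sym-product of L_f,L_g gives L₀ (≤ ord 4).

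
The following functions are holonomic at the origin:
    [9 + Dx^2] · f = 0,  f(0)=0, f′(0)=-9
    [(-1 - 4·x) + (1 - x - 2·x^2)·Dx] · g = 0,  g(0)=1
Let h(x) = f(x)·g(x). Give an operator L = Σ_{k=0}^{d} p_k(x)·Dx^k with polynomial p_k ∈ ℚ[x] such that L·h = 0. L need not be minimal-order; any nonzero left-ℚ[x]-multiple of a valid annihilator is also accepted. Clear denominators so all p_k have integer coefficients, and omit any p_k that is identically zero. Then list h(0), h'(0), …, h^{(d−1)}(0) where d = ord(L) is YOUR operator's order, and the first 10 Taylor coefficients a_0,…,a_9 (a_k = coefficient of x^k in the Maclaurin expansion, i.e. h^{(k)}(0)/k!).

f: a_k = 0, -9, 0, 27/2, 0, -243/40, 0, 729/560, 0, -729/4480, …
g: a_k = 1, 1, 3, 5, 11, 21, 43, 85, 171, 341, …
L₀ := L_f ⊗_s L_g (sym. prod.), ord ≤ 2.
L = (-5 + 9·x + 18·x^2) + (2 + 8·x)·Dx + (-1 + x + 2·x^2)·Dx^2  (order 2).
h: a_k = 0, -9, -9, -27/2, -63/2, -2583/40, -5103/40, -143037/560, -285921/560, -4576689/4480, …
ICs: h(0) = 0, h′(0) = -9.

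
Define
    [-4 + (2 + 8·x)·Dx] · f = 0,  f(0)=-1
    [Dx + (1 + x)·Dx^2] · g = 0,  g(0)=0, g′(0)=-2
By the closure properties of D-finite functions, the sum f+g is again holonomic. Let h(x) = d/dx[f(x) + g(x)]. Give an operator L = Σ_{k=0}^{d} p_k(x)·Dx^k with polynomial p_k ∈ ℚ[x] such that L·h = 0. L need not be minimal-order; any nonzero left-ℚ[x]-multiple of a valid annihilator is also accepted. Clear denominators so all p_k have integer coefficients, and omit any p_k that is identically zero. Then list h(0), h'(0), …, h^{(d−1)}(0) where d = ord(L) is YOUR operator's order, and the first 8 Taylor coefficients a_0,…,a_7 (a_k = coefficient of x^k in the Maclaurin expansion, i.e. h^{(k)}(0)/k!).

f: a_k = -1, -2, 2, -4, 10, -28, 84, -264, …
g: a_k = 0, -2, 1, -2/3, 1/2, -2/5, 1/3, -2/7, …
h₀=f+g: left-lcm gives L₀, ord ≤ 3.
h=h₀': d/dx-closure on L₀ ⇒ L.
L = (-8 + 4·x) + (-10 - 8·x + 20·x^2)·Dx + (-1 - 3·x + 6·x^2 + 8·x^3)·Dx^2  (order 2).
h: a_k = -4, 6, -14, 42, -142, 506, -1850, 6866, …
ICs: h(0) = -4, h′(0) = 6.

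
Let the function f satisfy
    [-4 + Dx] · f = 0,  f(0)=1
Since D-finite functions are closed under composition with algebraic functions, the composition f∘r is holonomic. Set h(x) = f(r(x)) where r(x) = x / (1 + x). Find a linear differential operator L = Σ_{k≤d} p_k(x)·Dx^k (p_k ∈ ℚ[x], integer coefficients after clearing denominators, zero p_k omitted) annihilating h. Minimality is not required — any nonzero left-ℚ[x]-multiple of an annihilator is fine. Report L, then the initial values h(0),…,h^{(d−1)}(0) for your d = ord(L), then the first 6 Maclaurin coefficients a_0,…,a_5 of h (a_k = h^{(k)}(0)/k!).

f: a_k = 1, 4, 8, 32/3, 32/3, 128/15, …
L₀ from L_f via x↦r, Dx↦r'^{-1}Dx.
L = -4 + (1 + 2·x + x^2)·Dx  (order 1).
h: a_k = 1, 4, 4, -4/3, -4/3, 28/15, …
ICs: h(0) = 1.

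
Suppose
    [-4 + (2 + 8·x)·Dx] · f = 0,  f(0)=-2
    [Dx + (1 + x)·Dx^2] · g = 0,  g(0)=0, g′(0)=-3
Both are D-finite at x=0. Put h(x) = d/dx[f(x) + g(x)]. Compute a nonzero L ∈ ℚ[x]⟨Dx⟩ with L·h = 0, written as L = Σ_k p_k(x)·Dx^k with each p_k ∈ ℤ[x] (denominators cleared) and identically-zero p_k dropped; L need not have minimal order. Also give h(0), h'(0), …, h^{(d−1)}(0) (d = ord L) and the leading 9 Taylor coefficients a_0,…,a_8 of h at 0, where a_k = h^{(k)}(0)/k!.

f: a_k = -2, -4, 4, -8, 20, -56, 168, -528, 1716, …
g: a_k = 0, -3, 3/2, -1, 3/4, -3/5, 1/2, -3/7, 3/8, …
L₀ := lclm(L_f,L_g); ord L₀ ≤ 1+2.
h₀' ⇒ L via d/dx closure of L₀.
L = (-8 + 4·x) + (-10 - 8·x + 20·x^2)·Dx + (-1 - 3·x + 6·x^2 + 8·x^3)·Dx^2  (order 2).
h: a_k = -7, 11, -27, 83, -283, 1011, -3699, 13731, -51483, …
ICs: h(0) = -7, h′(0) = 11.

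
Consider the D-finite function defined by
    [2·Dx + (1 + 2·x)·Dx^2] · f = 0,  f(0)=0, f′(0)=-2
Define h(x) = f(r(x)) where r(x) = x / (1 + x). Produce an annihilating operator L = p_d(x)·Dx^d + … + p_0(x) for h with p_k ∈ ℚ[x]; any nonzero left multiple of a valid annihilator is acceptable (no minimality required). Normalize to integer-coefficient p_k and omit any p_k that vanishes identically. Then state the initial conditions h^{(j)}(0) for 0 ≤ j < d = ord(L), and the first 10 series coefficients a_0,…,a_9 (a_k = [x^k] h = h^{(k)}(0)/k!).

L = (4 + 6·x)·Dx + (1 + 4·x + 3·x^2)·Dx^2  (order 2).
h: a_k = 0, -2, 4, -26/3, 20, -242/5, 364/3, -2186/7, 820, -19682/9, …
ICs: h(0) = 0, h′(0) = -2.

f: a_k = 0, -2, 2, -8/3, 4, -32/5, 32/3, -128/7, 32, -512/9, …
Substitute x→r, Dx→(1/r')Dx; clear ⇒ L₀.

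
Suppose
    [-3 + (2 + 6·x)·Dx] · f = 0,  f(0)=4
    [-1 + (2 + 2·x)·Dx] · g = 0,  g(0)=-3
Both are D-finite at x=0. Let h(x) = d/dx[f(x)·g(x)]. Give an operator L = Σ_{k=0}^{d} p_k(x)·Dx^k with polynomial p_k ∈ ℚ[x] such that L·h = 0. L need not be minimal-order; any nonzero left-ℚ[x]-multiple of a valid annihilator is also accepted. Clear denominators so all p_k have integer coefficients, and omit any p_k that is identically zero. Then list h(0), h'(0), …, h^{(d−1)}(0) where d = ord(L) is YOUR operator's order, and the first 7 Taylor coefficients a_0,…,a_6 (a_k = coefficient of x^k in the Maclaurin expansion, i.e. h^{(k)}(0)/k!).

f: a_k = 4, 6, -9/2, 27/4, -405/32, 1701/64, -15309/256, …
g: a_k = -3, -3/2, 3/8, -3/16, 15/128, -21/256, 63/1024, …
h₀=f·g: eliminate ⇒ L₀, order ≤ 1·1.
Differentiate: ansatz ord ≤ ord L₀ ⇒ L.
L = -1 + (-2 - 11·x - 18·x^2 - 9·x^3)·Dx  (order 1).
h: a_k = -24, 12, -36, 102, -285, 1593/2, -4473/2, …
ICs: h(0) = -24.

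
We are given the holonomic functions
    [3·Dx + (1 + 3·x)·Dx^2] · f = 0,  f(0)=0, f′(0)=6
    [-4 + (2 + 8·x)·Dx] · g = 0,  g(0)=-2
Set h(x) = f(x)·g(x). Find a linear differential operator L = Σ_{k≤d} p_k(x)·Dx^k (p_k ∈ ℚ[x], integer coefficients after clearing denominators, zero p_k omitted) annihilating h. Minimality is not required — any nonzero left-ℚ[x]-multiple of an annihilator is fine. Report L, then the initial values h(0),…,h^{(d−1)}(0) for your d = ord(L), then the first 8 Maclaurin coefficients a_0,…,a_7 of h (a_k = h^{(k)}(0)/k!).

L = (6 + 12·x) + (-1 - 4·x)·Dx + (1 + 11·x + 40·x^2 + 48·x^3)·Dx^2  (order 2).
h: a_k = 0, -12, -6, 24, -75, 1158/5, -3624/5, 80748/35, …
ICs: h(0) = 0, h′(0) = -12.

f: a_k = 0, 6, -9, 18, -81/2, 486/5, -243, 4374/7, …
g: a_k = -2, -4, 4, -8, 20, -56, 168, -528, …
f·g: L₀ = L_f ⊗_s L_g, ord ≤ 2·1.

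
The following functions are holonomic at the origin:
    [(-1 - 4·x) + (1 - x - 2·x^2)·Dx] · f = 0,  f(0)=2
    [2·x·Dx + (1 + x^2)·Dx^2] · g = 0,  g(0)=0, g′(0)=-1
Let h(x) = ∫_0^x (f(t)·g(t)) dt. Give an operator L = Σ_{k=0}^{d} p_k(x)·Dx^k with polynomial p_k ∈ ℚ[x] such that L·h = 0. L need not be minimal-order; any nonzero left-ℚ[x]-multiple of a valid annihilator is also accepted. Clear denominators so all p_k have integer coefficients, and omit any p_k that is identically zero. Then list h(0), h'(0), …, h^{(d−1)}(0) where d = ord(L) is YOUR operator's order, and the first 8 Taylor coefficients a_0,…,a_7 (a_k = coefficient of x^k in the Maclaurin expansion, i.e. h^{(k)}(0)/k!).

L = (4 + 2·x + 12·x^2)·Dx + (2 + 6·x + 4·x^2 + 12·x^3)·Dx^2 + (-1 + x + x^2 + x^3 + 2·x^4)·Dx^3  (order 3).
h: a_k = 0, 0, -1, -2/3, -4/3, -28/15, -17/5, -586/105, …
ICs: h(0) = 0, h′(0) = 0, h′′(0) = -2.

f: a_k = 2, 2, 6, 10, 22, 42, 86, 170, …
g: a_k = 0, -1, 0, 1/3, 0, -1/5, 0, 1/7, …
L₀ := L_f ⊗_s L_g (sym. prod.), ord ≤ 2.
h=∫₀ˣh₀: take L = L₀·Dx.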